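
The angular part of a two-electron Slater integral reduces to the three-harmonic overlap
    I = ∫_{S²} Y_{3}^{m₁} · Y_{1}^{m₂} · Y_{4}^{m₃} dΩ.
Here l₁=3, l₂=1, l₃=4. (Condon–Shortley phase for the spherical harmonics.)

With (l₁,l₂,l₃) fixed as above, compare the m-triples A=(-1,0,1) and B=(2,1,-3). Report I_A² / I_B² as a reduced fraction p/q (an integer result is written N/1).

5/7

Same 3,1,4: normalisation and zero-m 3j drop out of the ratio.
A: Δ: 0! 6! 2! / 9! → 1/252; sum: t=0:+1/48 = 1/48; 3j²(3 1 4; -1 0 1) = Δ·Π!·Σ² = 5/84  (sign -1)
B: Δ: 0! 6! 2! / 9! → 1/252; sum: t=0:+1/240 = 1/240; 3j²(3 1 4; 2 1 -3) = Δ·Π!·Σ² = 1/12  (sign -1)
I_A²/I_B² = (5/84)/(1/12) = 5/7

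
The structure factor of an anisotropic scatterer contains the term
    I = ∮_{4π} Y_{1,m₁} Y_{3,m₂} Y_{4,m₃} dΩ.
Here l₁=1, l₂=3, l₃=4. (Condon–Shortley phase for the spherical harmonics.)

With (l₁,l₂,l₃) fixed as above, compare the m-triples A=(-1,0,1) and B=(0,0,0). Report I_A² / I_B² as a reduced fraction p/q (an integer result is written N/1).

Same 1,3,4: normalisation and zero-m 3j drop out of the ratio.
A: Δ: 0! 2! 6! / 9! → 1/252; sum: t=0:+1/72 = 1/72; 3j²(1 3 4; -1 0 1) = Δ·Π!·Σ² = 5/126  (sign -1)
B: Δ: 0! 2! 6! / 9! → 1/252; sum: t=0:+1/36 = 1/36; 3j²(1 3 4; 0 0 0) = Δ·Π!·Σ² = 4/63  (sign +1)
I_A²/I_B² = (5/126)/(4/63) = 5/8

5/8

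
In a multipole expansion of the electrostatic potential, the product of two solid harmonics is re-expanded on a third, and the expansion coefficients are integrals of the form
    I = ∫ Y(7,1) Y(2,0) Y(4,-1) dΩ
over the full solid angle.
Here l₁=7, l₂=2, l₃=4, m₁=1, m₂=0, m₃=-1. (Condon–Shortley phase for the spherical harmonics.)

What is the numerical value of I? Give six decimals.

0.000000

triangle: need 5≤l₃≤9, have 4; I=0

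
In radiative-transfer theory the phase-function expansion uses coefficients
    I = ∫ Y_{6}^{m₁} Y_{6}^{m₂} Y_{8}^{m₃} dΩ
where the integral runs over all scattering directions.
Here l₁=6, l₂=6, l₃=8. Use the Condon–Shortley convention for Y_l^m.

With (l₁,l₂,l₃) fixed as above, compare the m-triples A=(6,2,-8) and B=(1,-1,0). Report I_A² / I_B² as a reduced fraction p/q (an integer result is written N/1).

l's match ⇒ only the (l;m) 3-j factors differ between A and B.
A: triangle coeff Δ(6,6,8) = 1/1309458150; Σ_t [0,0]: t=0:+1/39016857600 = 1/39016857600; (3j)²=11/2261 [(6 6 8; 6 2 -8)], sign=+1
B: triangle coeff Δ(6,6,8) = 1/1309458150; Σ_t [0,4]: t=0:+1/12441600 t=1:−1/1990656 t=2:+1/2073600 t=3:−1/12441600 t=4:+1/609638400 = -1/54190080; (3j)²=50/323323 [(6 6 8; 1 -1 0)], sign=-1
I_A²/I_B² = (11/2261)/(50/323323) = 1573/50

1573/50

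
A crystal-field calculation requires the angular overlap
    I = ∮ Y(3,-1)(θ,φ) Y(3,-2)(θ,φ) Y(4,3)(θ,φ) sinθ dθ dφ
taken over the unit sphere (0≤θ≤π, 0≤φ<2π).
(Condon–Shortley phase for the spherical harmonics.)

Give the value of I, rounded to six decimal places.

m-sum 0 ✓  L=10 even ✓  0≤4≤6 ✓
Π(2lᵢ+1) = 7×7×9 = 441
triangle coeff Δ(3,3,4) = 1/34650
Σ_t [0,2]: t=0:+1/72 t=1:−1/16 t=2:+1/72 = -5/144
(3j)²=2/77 [(3 3 4; 0 0 0)], sign=-1
Σ_t [0,1]: t=0:+1/288 t=1:−1/144 = -1/288
(3j)²=1/99 [(3 3 4; -1 -2 3)], sign=+1
⇒ 4πI² = 14/121
I = (-1)√(14/121/(4π)) = -0.09595473

-0.095955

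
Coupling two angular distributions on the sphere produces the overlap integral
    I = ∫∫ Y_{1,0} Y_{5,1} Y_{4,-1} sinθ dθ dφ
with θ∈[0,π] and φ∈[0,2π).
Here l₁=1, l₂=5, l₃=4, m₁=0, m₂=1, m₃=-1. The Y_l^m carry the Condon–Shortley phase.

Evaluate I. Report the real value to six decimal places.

m-sum 0 ✓  L=10 even ✓  4≤4≤6 ✓
Π(2lᵢ+1) = 3×11×9 = 297
triangle coeff Δ(1,5,4) = 1/495
Σ_t [1,1]: t=1:−1/576 = -1/576
(3j)²=5/99 [(1 5 4; 0 0 0)], sign=-1
Σ_t [1,1]: t=1:−1/720 = -1/720
(3j)²=8/165 [(1 5 4; 0 1 -1)], sign=+1
⇒ 4πI² = 8/11
I = (-1)√(8/11/(4π)) = -0.24057125

-0.240571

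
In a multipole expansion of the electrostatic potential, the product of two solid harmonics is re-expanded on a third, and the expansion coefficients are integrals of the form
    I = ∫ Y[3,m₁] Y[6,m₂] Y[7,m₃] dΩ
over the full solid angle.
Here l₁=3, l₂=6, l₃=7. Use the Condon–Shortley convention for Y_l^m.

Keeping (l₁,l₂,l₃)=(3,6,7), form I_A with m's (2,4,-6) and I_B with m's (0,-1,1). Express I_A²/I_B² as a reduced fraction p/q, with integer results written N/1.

Same 3,6,7: normalisation and zero-m 3j drop out of the ratio.
A: Δ: 2! 4! 10! / 17! → 1/2042040; sum: t=0:+1/43545600 t=1:−1/8709120 = -1/10886400; 3j²(3 6 7; 2 4 -6) = Δ·Π!·Σ² = 8/357  (sign +1)
B: Δ: 2! 4! 10! / 17! → 1/2042040; sum: t=0:+1/172800 t=1:−1/69120 t=2:+1/362880 = -43/7257600; 3j²(3 6 7; 0 -1 1) = Δ·Π!·Σ² = 1849/170170  (sign -1)
I_A²/I_B² = (8/357)/(1849/170170) = 11440/5547

11440/5547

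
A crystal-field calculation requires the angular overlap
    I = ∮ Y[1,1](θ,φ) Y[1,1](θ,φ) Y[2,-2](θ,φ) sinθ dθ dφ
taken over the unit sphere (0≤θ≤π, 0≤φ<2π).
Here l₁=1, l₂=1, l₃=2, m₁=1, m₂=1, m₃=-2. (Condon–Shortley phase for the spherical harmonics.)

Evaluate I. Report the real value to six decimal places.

Checks pass: Σm=0; 4 even; l₃=2∈[0,2].
(2·1+1)(2·1+1)(2·2+1) = 45
Δ: 0! 2! 2! / 5! → 1/30
sum: t=0:+1/1 = 1/1
3j²(1 1 2; 0 0 0) = Δ·Π!·Σ² = 2/15  (sign +1)
sum: t=0:+1/4 = 1/4
3j²(1 1 2; 1 1 -2) = Δ·Π!·Σ² = 1/5  (sign +1)
combine: 4πI² = 45·2/15·1/5 = 6/5
take √, sign +1: I = 0.30901936

0.309019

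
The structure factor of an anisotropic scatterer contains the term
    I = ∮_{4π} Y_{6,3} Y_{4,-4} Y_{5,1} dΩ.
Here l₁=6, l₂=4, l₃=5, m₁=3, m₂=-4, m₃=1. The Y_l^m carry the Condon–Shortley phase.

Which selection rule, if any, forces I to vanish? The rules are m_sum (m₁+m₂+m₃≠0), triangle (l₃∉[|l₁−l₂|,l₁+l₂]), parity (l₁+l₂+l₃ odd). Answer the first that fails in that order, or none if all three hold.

m₁+m₂+m₃ = 3 − 4 + 1 = 0  ✓
triangle: |6−4|=2 ≤ l₃=5 ≤ 6+4=10  ✓
parity: l₁+l₂+l₃ = 15 is odd  ✗

parity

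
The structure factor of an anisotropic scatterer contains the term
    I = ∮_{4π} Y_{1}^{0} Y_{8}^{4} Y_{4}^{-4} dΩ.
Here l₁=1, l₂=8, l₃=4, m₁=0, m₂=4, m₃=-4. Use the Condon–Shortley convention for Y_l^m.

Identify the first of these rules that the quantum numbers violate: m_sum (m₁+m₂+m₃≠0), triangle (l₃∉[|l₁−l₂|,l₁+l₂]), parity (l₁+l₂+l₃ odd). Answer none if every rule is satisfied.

m₁+m₂+m₃ = 0 + 4 − 4 = 0  ✓
triangle: |1−8|=7 ≤ l₃=4 ≤ 1+8=9  ✗
parity: l₁+l₂+l₃ = 13 is odd

triangle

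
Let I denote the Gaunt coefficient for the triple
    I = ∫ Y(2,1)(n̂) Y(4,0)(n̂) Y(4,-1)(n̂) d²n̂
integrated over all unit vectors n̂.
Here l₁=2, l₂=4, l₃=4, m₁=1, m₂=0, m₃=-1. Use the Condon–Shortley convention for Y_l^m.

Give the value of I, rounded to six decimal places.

-0.044869

Rules hold: Σm=0, L=10 even, 2≤4≤6.
N = 5·9·9 = 405
Δ = 2!·2!·6!/11! = 1/13860
Racah Σ t=0..2: t=0:+1/192 t=1:−1/36 t=2:+1/192 = -5/288
⇒ 3j(2 4 4; 0 0 0)² = 20/693, sgn -1
Racah Σ t=0..1: t=0:+1/96 t=1:−1/72 = -1/288
⇒ 3j(2 4 4; 1 0 -1)² = 1/462, sgn +1
4πI² = N·(3j₀)²·(3jₘ)² = 150/5929
I = -1·√(0.0252994/4π) = -0.04486937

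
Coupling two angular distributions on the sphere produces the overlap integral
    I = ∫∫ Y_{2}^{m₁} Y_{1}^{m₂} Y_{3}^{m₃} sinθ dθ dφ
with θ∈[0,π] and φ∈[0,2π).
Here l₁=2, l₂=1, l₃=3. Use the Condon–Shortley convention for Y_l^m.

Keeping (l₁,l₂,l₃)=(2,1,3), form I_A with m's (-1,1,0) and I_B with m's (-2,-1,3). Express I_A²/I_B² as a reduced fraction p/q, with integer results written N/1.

1/5

l's match ⇒ only the (l;m) 3-j factors differ between A and B.
A: triangle coeff Δ(2,1,3) = 1/105; Σ_t [0,0]: t=0:+1/12 = 1/12; (3j)²=1/35 [(2 1 3; -1 1 0)], sign=-1
B: triangle coeff Δ(2,1,3) = 1/105; Σ_t [0,0]: t=0:+1/48 = 1/48; (3j)²=1/7 [(2 1 3; -2 -1 3)], sign=+1
I_A²/I_B² = (1/35)/(1/7) = 1/5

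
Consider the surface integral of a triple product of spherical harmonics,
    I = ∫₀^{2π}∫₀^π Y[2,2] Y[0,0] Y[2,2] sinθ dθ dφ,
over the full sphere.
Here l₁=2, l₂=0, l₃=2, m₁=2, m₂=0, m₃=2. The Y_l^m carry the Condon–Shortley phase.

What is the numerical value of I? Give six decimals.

0.000000

m-sum = 2 + 0 + 2 = 4 ≠ 0 ⇒ I = 0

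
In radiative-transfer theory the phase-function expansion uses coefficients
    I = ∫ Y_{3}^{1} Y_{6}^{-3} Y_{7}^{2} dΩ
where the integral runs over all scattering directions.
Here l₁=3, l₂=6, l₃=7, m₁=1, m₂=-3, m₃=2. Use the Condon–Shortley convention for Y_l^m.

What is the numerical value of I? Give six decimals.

-0.122872

Checks pass: Σm=0; 16 even; l₃=7∈[3,9].
(2·3+1)(2·6+1)(2·7+1) = 1365
Δ: 2! 4! 10! / 17! → 1/2042040
sum: t=0:+1/207360 t=1:−1/57600 t=2:+1/207360 = -1/129600
3j²(3 6 7; 0 0 0) = Δ·Π!·Σ² = 168/12155  (sign +1)
sum: t=0:+1/241920 t=1:−1/483840 t=2:+1/17418240 = 37/17418240
3j²(3 6 7; 1 -3 2) = Δ·Π!·Σ² = 1369/136136  (sign -1)
combine: 4πI² = 1365·168/12155·1369/136136 = 86247/454597
take √, sign -1: I = -0.12287224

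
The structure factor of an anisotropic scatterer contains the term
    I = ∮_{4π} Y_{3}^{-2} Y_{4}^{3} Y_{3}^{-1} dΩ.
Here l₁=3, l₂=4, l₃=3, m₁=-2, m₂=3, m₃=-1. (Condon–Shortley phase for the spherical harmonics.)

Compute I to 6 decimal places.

-0.095955

m-sum 0 ✓  L=10 even ✓  1≤3≤7 ✓
Π(2lᵢ+1) = 7×9×7 = 441
triangle coeff Δ(3,4,3) = 1/34650
Σ_t [1,3]: t=1:−1/72 t=2:+1/16 t=3:−1/72 = 5/144
(3j)²=2/77 [(3 4 3; 0 0 0)], sign=-1
Σ_t [3,4]: t=3:−1/288 t=4:+1/144 = 1/288
(3j)²=1/99 [(3 4 3; -2 3 -1)], sign=+1
⇒ 4πI² = 14/121
I = (-1)√(14/121/(4π)) = -0.09595473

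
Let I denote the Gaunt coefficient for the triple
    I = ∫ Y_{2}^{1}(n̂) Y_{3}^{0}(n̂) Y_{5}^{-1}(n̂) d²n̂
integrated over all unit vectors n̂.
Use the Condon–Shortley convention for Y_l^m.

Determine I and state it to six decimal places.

-0.214318

Checks pass: Σm=0; 10 even; l₃=5∈[1,5].
(2·2+1)(2·3+1)(2·5+1) = 385
Δ: 0! 4! 6! / 11! → 1/2310
sum: t=0:+1/144 = 1/144
3j²(2 3 5; 0 0 0) = Δ·Π!·Σ² = 10/231  (sign -1)
sum: t=0:+1/216 = 1/216
3j²(2 3 5; 1 0 -1) = Δ·Π!·Σ² = 8/231  (sign +1)
combine: 4πI² = 385·10/231·8/231 = 400/693
take √, sign -1: I = -0.21431790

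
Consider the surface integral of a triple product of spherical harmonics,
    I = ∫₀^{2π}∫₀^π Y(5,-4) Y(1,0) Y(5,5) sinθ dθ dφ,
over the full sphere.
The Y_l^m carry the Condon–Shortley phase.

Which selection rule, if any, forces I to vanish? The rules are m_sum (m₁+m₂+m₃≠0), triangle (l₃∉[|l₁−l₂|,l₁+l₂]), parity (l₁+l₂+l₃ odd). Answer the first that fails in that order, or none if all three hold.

m_sum

m₁+m₂+m₃ = -4 + 0 + 5 = 1  ✗
triangle: |5−1|=4 ≤ l₃=5 ≤ 5+1=6
parity: l₁+l₂+l₃ = 11 is odd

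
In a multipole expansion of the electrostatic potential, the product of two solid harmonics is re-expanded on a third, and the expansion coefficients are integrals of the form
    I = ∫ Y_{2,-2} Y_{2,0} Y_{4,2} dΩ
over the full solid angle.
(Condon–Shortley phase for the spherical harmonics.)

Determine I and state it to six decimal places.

Checks pass: Σm=0; 8 even; l₃=4∈[0,4].
(2·2+1)(2·2+1)(2·4+1) = 225
Δ: 0! 4! 4! / 9! → 1/630
sum: t=0:+1/16 = 1/16
3j²(2 2 4; 0 0 0) = Δ·Π!·Σ² = 2/35  (sign +1)
sum: t=0:+1/96 = 1/96
3j²(2 2 4; -2 0 2) = Δ·Π!·Σ² = 1/42  (sign +1)
combine: 4πI² = 225·2/35·1/42 = 15/49
take √, sign +1: I = 0.15607835

0.156078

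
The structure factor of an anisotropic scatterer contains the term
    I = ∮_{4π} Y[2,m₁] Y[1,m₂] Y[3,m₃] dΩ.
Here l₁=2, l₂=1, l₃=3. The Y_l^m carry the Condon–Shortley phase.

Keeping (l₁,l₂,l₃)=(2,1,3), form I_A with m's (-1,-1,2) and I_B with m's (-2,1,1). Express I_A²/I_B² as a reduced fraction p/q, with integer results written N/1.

10/1

Shared (l₁,l₂,l₃)=(2,1,3): N and (l;000)² cancel in I_A²/I_B².
A: Δ = 0!·4!·2!/7! = 1/105; Racah Σ t=0..0: t=0:+1/12 = 1/12; ⇒ 3j(2 1 3; -1 -1 2)² = 2/21, sgn -1
B: Δ = 0!·4!·2!/7! = 1/105; Racah Σ t=0..0: t=0:+1/48 = 1/48; ⇒ 3j(2 1 3; -2 1 1)² = 1/105, sgn +1
I_A²/I_B² = (2/21)/(1/105) = 10/1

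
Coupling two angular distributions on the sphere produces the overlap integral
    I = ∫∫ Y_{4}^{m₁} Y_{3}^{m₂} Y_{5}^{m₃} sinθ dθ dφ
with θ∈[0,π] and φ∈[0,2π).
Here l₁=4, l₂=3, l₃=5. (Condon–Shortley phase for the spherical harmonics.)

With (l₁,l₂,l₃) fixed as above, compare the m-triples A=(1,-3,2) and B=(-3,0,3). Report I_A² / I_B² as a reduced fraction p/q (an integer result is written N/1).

Same 4,3,5: normalisation and zero-m 3j drop out of the ratio.
A: Δ: 2! 6! 4! / 13! → 1/180180; sum: t=0:+1/1728 = 1/1728; 3j²(4 3 5; 1 -3 2) = Δ·Π!·Σ² = 25/858  (sign -1)
B: Δ: 2! 6! 4! / 13! → 1/180180; sum: t=1:−1/2880 t=2:+1/1440 = 1/2880; 3j²(4 3 5; -3 0 3) = Δ·Π!·Σ² = 7/715  (sign +1)
I_A²/I_B² = (25/858)/(7/715) = 125/42

125/42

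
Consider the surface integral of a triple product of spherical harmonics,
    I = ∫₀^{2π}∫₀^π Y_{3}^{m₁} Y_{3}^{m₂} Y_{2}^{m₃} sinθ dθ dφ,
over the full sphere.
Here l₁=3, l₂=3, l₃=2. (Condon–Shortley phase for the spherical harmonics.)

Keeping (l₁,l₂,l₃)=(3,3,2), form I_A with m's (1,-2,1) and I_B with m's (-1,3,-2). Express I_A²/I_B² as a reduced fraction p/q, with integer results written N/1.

Shared (l₁,l₂,l₃)=(3,3,2): N and (l;000)² cancel in I_A²/I_B².
A: Δ = 4!·2!·2!/9! = 1/3780; Racah Σ t=0..1: t=0:+1/48 t=1:−1/12 = -1/16; ⇒ 3j(3 3 2; 1 -2 1)² = 1/28, sgn +1
B: Δ = 4!·2!·2!/9! = 1/3780; Racah Σ t=4..4: t=4:+1/96 = 1/96; ⇒ 3j(3 3 2; -1 3 -2)² = 1/42, sgn +1
I_A²/I_B² = (1/28)/(1/42) = 3/2

3/2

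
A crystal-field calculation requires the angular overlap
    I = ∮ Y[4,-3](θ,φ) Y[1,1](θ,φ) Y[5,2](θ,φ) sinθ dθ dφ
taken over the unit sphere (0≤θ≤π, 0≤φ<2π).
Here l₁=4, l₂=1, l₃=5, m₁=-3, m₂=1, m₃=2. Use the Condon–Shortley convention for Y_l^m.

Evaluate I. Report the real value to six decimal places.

0.085055

m-sum 0 ✓  L=10 even ✓  3≤5≤5 ✓
Π(2lᵢ+1) = 9×3×11 = 297
triangle coeff Δ(4,1,5) = 1/495
Σ_t [0,0]: t=0:+1/576 = 1/576
(3j)²=5/99 [(4 1 5; 0 0 0)], sign=-1
Σ_t [0,0]: t=0:+1/10080 = 1/10080
(3j)²=1/165 [(4 1 5; -3 1 2)], sign=-1
⇒ 4πI² = 1/11
I = (+1)√(1/11/(4π)) = 0.08505478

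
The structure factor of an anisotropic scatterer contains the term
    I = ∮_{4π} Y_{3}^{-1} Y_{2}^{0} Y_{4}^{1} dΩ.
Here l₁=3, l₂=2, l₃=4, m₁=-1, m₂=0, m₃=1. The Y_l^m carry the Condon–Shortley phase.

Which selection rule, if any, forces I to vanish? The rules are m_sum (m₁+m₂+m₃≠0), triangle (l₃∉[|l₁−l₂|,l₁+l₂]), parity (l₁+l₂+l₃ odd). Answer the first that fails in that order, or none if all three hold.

parity

azimuthal sum: -1 + 0 + 1 = 0  ✓
1 ≤ 4 ≤ 5 (triangle on l)  ✓
L = 3 + 2 + 4 = 9 (odd)  ✗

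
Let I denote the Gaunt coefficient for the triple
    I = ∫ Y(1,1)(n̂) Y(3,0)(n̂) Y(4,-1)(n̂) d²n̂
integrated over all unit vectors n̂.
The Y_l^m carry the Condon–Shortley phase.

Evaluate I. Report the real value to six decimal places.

-0.194664

Checks pass: Σm=0; 8 even; l₃=4∈[2,4].
(2·1+1)(2·3+1)(2·4+1) = 189
Δ: 0! 2! 6! / 9! → 1/252
sum: t=0:+1/36 = 1/36
3j²(1 3 4; 0 0 0) = Δ·Π!·Σ² = 4/63  (sign +1)
sum: t=0:+1/72 = 1/72
3j²(1 3 4; 1 0 -1) = Δ·Π!·Σ² = 5/126  (sign -1)
combine: 4πI² = 189·4/63·5/126 = 10/21
take √, sign -1: I = -0.19466390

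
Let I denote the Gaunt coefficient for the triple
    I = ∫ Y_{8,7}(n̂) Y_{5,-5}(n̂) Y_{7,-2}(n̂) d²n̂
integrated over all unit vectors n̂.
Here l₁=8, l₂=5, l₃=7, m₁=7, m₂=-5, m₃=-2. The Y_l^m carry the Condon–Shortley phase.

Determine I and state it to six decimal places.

Rules hold: Σm=0, L=20 even, 3≤7≤13.
N = 17·11·15 = 2805
Δ = 6!·10!·4!/21! = 1/814773960
Racah Σ t=1..5: t=1:−1/87091200 t=2:+1/4976640 t=3:−1/2073600 t=4:+1/4976640 t=5:−1/87091200 = -1/9676800
⇒ 3j(8 5 7; 0 0 0)² = 360/46189, sgn +1
Racah Σ t=0..0: t=0:+1/6270566400 = 1/6270566400
⇒ 3j(8 5 7; 7 -5 -2)² = 25/3876, sgn -1
4πI² = N·(3j₀)²·(3jₘ)² = 11250/79781
I = -1·√(0.141011/4π) = -0.10593064

-0.105931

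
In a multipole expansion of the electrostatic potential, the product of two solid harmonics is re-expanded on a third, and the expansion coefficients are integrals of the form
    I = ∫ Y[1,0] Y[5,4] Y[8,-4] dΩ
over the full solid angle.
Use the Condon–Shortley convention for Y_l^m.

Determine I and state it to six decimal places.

triangle: need 4≤l₃≤6, have 8; I=0

0.000000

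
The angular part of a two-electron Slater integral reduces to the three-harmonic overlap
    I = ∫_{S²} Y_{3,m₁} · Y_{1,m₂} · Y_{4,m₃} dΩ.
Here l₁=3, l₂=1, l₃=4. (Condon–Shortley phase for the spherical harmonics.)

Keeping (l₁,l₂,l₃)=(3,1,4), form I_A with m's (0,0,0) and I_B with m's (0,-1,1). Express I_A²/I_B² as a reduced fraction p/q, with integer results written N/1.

Shared (l₁,l₂,l₃)=(3,1,4): N and (l;000)² cancel in I_A²/I_B².
A: Δ = 0!·6!·2!/9! = 1/252; Racah Σ t=0..0: t=0:+1/36 = 1/36; ⇒ 3j(3 1 4; 0 0 0)² = 4/63, sgn +1
B: Δ = 0!·6!·2!/9! = 1/252; Racah Σ t=0..0: t=0:+1/72 = 1/72; ⇒ 3j(3 1 4; 0 -1 1)² = 5/126, sgn -1
I_A²/I_B² = (4/63)/(5/126) = 8/5

8/5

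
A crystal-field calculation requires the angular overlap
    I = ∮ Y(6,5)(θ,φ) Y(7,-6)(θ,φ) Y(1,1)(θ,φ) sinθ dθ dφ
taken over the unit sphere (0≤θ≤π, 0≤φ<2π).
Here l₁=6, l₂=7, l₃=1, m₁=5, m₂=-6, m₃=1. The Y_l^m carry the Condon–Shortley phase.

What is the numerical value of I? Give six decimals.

Checks pass: Σm=0; 14 even; l₃=1∈[1,13].
(2·6+1)(2·7+1)(2·1+1) = 585
Δ: 12! 0! 2! / 15! → 1/1365
sum: t=6:+1/518400 = 1/518400
3j²(6 7 1; 0 0 0) = Δ·Π!·Σ² = 7/195  (sign -1)
sum: t=1:−1/79833600 = -1/79833600
3j²(6 7 1; 5 -6 1) = Δ·Π!·Σ² = 2/35  (sign -1)
combine: 4πI² = 585·7/195·2/35 = 6/5
take √, sign +1: I = 0.30901936

0.309019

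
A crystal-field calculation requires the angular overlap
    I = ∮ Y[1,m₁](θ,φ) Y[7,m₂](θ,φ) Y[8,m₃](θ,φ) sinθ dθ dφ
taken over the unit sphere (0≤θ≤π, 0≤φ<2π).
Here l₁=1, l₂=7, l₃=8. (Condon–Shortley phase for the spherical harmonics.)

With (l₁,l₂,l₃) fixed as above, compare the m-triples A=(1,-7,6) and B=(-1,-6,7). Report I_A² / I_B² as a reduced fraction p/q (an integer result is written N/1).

Same 1,7,8: normalisation and zero-m 3j drop out of the ratio.
A: Δ: 0! 2! 14! / 17! → 1/2040; sum: t=0:+1/174356582400 = 1/174356582400; 3j²(1 7 8; 1 -7 6) = Δ·Π!·Σ² = 1/2040  (sign +1)
B: Δ: 0! 2! 14! / 17! → 1/2040; sum: t=0:+1/12454041600 = 1/12454041600; 3j²(1 7 8; -1 -6 7) = Δ·Π!·Σ² = 7/136  (sign -1)
I_A²/I_B² = (1/2040)/(7/136) = 1/105

1/105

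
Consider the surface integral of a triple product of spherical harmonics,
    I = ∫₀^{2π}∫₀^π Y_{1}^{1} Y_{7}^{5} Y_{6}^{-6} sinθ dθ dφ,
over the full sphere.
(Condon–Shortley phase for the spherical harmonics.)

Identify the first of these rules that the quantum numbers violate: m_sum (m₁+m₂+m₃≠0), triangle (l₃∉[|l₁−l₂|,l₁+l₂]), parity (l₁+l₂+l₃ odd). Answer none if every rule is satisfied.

azimuthal sum: 1 + 5 − 6 = 0  ✓
6 ≤ 6 ≤ 8 (triangle on l)  ✓
L = 1 + 7 + 6 = 14 (even)  ✓

none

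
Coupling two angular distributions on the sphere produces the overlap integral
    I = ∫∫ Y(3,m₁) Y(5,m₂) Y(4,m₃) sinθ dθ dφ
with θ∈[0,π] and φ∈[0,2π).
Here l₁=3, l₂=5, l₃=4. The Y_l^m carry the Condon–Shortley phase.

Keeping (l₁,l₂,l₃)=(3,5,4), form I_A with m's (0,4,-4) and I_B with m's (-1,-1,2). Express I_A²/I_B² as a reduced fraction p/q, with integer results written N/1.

7056/1849

Shared (l₁,l₂,l₃)=(3,5,4): N and (l;000)² cancel in I_A²/I_B².
A: Δ = 4!·2!·6!/13! = 1/180180; Racah Σ t=3..3: t=3:−1/8640 = -1/8640; ⇒ 3j(3 5 4; 0 4 -4)² = 28/715, sgn -1
B: Δ = 4!·2!·6!/13! = 1/180180; Racah Σ t=2..4: t=2:+1/384 t=3:−1/720 t=4:+1/34560 = 43/34560; ⇒ 3j(3 5 4; -1 -1 2)² = 1849/180180, sgn +1
I_A²/I_B² = (28/715)/(1849/180180) = 7056/1849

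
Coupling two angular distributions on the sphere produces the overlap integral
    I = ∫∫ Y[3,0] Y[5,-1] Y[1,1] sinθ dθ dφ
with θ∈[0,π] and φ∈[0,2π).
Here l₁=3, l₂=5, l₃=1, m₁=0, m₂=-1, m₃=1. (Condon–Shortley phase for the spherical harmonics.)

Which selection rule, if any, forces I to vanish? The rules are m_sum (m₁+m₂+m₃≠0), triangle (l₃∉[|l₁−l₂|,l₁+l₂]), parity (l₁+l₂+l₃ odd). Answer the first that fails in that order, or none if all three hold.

azimuthal sum: 0 − 1 + 1 = 0  ✓
2 ≤ 1 ≤ 8 (triangle on l)  ✗
L = 3 + 5 + 1 = 9 (odd)

triangle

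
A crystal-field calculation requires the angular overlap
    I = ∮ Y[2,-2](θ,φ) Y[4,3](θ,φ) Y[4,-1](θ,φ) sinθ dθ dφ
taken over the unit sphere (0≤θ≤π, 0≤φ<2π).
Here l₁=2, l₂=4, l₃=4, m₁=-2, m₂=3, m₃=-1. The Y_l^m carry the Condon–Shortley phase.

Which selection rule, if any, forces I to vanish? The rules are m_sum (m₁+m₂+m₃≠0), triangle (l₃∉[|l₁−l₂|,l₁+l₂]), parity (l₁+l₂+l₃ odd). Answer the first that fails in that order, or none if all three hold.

m₁+m₂+m₃ = -2 + 3 − 1 = 0  ✓
triangle: |2−4|=2 ≤ l₃=4 ≤ 2+4=6  ✓
parity: l₁+l₂+l₃ = 10 is even  ✓

none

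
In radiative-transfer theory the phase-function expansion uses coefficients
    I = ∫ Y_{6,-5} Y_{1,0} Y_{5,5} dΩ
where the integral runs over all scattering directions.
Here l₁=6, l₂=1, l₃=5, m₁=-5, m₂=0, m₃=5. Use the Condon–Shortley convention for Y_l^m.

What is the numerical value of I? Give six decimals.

m-sum 0 ✓  L=12 even ✓  5≤5≤7 ✓
Π(2lᵢ+1) = 13×3×11 = 429
triangle coeff Δ(6,1,5) = 1/858
Σ_t [1,1]: t=1:−1/14400 = -1/14400
(3j)²=6/143 [(6 1 5; 0 0 0)], sign=+1
Σ_t [1,1]: t=1:−1/3628800 = -1/3628800
(3j)²=1/78 [(6 1 5; -5 0 5)], sign=-1
⇒ 4πI² = 3/13
I = (-1)√(3/13/(4π)) = -0.13551395

-0.135514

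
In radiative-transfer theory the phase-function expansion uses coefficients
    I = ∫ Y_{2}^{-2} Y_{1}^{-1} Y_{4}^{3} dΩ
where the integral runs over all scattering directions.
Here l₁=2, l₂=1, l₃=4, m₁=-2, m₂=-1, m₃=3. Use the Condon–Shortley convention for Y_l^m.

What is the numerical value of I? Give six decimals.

0.000000

|2−1|≤4≤2+1 violated ⇒ I = 0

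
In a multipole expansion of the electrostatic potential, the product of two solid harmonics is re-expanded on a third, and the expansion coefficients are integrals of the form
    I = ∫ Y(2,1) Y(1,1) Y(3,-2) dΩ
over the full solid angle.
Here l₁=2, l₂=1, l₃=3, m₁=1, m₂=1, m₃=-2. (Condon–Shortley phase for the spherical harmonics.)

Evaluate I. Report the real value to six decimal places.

m-sum 0 ✓  L=6 even ✓  1≤3≤3 ✓
Π(2lᵢ+1) = 5×3×7 = 105
triangle coeff Δ(2,1,3) = 1/105
Σ_t [0,0]: t=0:+1/4 = 1/4
(3j)²=3/35 [(2 1 3; 0 0 0)], sign=-1
Σ_t [0,0]: t=0:+1/12 = 1/12
(3j)²=2/21 [(2 1 3; 1 1 -2)], sign=-1
⇒ 4πI² = 6/7
I = (+1)√(6/7/(4π)) = 0.26116903

0.261169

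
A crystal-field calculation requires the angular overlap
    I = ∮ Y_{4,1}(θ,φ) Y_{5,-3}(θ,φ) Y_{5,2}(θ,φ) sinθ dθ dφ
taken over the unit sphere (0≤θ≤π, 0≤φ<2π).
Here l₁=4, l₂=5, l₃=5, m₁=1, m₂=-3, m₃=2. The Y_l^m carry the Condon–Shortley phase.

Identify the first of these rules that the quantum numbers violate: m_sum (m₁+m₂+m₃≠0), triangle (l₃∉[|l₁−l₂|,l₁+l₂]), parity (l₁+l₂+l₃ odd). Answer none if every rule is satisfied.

none

Σmᵢ = 0  ✓
l₃∈[|l₁−l₂|,l₁+l₂]=[1,9], have l₃=5  ✓
Σlᵢ = 14 ⇒ even  ✓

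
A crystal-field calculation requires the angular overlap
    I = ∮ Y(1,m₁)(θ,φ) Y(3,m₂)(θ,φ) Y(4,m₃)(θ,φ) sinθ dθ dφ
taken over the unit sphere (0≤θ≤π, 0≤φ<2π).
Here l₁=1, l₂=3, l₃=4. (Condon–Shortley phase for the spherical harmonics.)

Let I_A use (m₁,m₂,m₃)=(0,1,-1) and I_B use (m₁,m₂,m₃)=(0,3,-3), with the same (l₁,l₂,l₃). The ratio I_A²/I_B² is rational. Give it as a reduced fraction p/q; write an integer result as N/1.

l's match ⇒ only the (l;m) 3-j factors differ between A and B.
A: triangle coeff Δ(1,3,4) = 1/252; Σ_t [0,0]: t=0:+1/48 = 1/48; (3j)²=5/84 [(1 3 4; 0 1 -1)], sign=-1
B: triangle coeff Δ(1,3,4) = 1/252; Σ_t [0,0]: t=0:+1/720 = 1/720; (3j)²=1/36 [(1 3 4; 0 3 -3)], sign=-1
I_A²/I_B² = (5/84)/(1/36) = 15/7

15/7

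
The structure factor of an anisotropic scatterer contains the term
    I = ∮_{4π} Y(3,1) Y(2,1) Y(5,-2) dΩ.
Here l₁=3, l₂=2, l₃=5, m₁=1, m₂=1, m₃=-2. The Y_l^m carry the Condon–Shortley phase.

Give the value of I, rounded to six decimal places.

m-sum 0 ✓  L=10 even ✓  1≤5≤5 ✓
Π(2lᵢ+1) = 7×5×11 = 385
triangle coeff Δ(3,2,5) = 1/2310
Σ_t [0,0]: t=0:+1/144 = 1/144
(3j)²=10/231 [(3 2 5; 0 0 0)], sign=-1
Σ_t [0,0]: t=0:+1/288 = 1/288
(3j)²=1/22 [(3 2 5; 1 1 -2)], sign=-1
⇒ 4πI² = 25/33
I = (+1)√(25/33/(4π)) = 0.24553200

0.245532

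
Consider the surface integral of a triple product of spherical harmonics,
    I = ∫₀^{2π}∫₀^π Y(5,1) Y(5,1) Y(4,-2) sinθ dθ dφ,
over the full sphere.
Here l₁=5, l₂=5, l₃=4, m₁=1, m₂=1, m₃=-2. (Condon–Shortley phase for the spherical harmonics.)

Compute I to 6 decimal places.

0.137240

Rules hold: Σm=0, L=14 even, 0≤4≤10.
N = 11·11·9 = 1089
Δ = 6!·4!·4!/15! = 1/3153150
Racah Σ t=1..5: t=1:−1/69120 t=2:+1/1728 t=3:−1/576 t=4:+1/1728 t=5:−1/69120 = -7/11520
⇒ 3j(5 5 4; 0 0 0)² = 2/143, sgn -1
Racah Σ t=2..4: t=2:+1/4608 t=3:−1/1296 t=4:+1/4608 = -7/20736
⇒ 3j(5 5 4; 1 1 -2)² = 20/1287, sgn -1
4πI² = N·(3j₀)²·(3jₘ)² = 40/169
I = +1·√(0.236686/4π) = 0.13724032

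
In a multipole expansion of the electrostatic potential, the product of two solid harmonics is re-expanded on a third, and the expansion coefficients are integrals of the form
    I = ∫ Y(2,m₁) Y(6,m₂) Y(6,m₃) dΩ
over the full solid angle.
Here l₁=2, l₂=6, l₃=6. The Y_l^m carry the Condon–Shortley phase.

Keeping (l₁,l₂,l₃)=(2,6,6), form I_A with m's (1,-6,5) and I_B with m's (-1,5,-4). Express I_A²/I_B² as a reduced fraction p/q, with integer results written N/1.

22/27

Shared (l₁,l₂,l₃)=(2,6,6): N and (l;000)² cancel in I_A²/I_B².
A: Δ = 2!·2!·10!/15! = 1/90090; Racah Σ t=0..0: t=0:+1/7257600 = 1/7257600; ⇒ 3j(2 6 6; 1 -6 5)² = 11/455, sgn -1
B: Δ = 2!·2!·10!/15! = 1/90090; Racah Σ t=1..2: t=1:−1/7257600 t=2:+1/725760 = 1/806400; ⇒ 3j(2 6 6; -1 5 -4)² = 27/910, sgn +1
I_A²/I_B² = (11/455)/(27/910) = 22/27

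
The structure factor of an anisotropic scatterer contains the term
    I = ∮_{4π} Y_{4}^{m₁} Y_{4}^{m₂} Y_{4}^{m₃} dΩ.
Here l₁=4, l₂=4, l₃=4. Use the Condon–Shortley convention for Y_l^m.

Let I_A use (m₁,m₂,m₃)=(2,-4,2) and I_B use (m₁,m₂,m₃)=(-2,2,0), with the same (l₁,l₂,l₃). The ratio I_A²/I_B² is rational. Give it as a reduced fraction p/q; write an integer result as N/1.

Same 4,4,4: normalisation and zero-m 3j drop out of the ratio.
A: Δ: 4! 4! 4! / 13! → 1/450450; sum: t=0:+1/2304 = 1/2304; 3j²(4 4 4; 2 -4 2) = Δ·Π!·Σ² = 5/143  (sign +1)
B: Δ: 4! 4! 4! / 13! → 1/450450; sum: t=2:+1/2304 t=3:−1/216 t=4:+1/384 = -11/6912; 3j²(4 4 4; -2 2 0) = Δ·Π!·Σ² = 11/1638  (sign -1)
I_A²/I_B² = (5/143)/(11/1638) = 630/121

630/121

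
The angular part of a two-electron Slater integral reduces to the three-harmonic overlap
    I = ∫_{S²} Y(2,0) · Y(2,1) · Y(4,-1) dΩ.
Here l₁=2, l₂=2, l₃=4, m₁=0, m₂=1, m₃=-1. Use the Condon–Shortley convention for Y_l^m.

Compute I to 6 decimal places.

Rules hold: Σm=0, L=8 even, 0≤4≤4.
N = 5·5·9 = 225
Δ = 0!·4!·4!/9! = 1/630
Racah Σ t=0..0: t=0:+1/16 = 1/16
⇒ 3j(2 2 4; 0 0 0)² = 2/35, sgn +1
Racah Σ t=0..0: t=0:+1/24 = 1/24
⇒ 3j(2 2 4; 0 1 -1)² = 1/21, sgn -1
4πI² = N·(3j₀)²·(3jₘ)² = 30/49
I = -1·√(0.612245/4π) = -0.22072812

-0.220728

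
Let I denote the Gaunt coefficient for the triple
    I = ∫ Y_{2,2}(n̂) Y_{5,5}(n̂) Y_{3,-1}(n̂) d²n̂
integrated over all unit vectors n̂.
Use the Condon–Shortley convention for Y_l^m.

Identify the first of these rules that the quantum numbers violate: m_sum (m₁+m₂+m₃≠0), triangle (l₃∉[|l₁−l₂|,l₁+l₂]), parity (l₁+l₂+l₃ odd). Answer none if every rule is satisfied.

m_sum

m₁+m₂+m₃ = 2 + 5 − 1 = 6  ✗
triangle: |2−5|=3 ≤ l₃=3 ≤ 2+5=7
parity: l₁+l₂+l₃ = 10 is even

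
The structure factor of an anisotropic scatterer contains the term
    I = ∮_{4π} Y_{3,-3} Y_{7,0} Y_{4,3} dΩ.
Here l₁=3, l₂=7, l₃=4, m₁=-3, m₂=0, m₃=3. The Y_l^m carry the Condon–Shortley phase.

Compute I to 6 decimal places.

0.017827

Checks pass: Σm=0; 14 even; l₃=4∈[4,10].
(2·3+1)(2·7+1)(2·4+1) = 945
Δ: 6! 0! 8! / 15! → 1/45045
sum: t=3:−1/20736 = -1/20736
3j²(3 7 4; 0 0 0) = Δ·Π!·Σ² = 35/1287  (sign -1)
sum: t=6:+1/3628800 = 1/3628800
3j²(3 7 4; -3 0 3) = Δ·Π!·Σ² = 1/6435  (sign -1)
combine: 4πI² = 945·35/1287·1/6435 = 245/61347
take √, sign +1: I = 0.01782713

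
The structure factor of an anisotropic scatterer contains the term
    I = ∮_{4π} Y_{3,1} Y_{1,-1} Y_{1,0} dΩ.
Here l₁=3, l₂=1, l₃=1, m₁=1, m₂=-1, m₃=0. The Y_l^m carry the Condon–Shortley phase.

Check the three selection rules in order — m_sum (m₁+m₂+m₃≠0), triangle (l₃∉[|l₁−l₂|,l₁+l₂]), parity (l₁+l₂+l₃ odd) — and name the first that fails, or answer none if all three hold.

triangle

azimuthal sum: 1 − 1 + 0 = 0  ✓
2 ≤ 1 ≤ 4 (triangle on l)  ✗
L = 3 + 1 + 1 = 5 (odd)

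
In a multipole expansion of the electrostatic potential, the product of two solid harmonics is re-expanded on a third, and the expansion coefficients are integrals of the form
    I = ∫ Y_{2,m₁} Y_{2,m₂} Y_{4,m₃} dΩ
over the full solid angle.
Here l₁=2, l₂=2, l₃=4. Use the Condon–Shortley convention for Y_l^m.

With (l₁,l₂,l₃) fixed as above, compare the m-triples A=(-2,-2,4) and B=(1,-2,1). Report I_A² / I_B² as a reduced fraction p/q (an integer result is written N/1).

14/1

l's match ⇒ only the (l;m) 3-j factors differ between A and B.
A: triangle coeff Δ(2,2,4) = 1/630; Σ_t [0,0]: t=0:+1/576 = 1/576; (3j)²=1/9 [(2 2 4; -2 -2 4)], sign=+1
B: triangle coeff Δ(2,2,4) = 1/630; Σ_t [0,0]: t=0:+1/144 = 1/144; (3j)²=1/126 [(2 2 4; 1 -2 1)], sign=-1
I_A²/I_B² = (1/9)/(1/126) = 14/1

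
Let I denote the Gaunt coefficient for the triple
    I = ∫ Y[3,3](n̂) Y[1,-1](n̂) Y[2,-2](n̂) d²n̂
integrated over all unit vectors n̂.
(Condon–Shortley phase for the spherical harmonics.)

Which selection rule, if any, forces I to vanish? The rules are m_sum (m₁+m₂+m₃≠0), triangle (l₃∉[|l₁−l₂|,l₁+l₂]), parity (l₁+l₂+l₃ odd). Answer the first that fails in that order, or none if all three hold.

none

azimuthal sum: 3 − 1 − 2 = 0  ✓
2 ≤ 2 ≤ 4 (triangle on l)  ✓
L = 3 + 1 + 2 = 6 (even)  ✓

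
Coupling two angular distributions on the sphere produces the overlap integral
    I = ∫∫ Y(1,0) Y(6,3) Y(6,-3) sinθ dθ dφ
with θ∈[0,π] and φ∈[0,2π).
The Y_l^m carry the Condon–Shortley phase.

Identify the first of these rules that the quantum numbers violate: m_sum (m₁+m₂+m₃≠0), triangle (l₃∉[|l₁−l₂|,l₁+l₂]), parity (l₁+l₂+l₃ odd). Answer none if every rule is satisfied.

parity

azimuthal sum: 0 + 3 − 3 = 0  ✓
5 ≤ 6 ≤ 7 (triangle on l)  ✓
L = 1 + 6 + 6 = 13 (odd)  ✗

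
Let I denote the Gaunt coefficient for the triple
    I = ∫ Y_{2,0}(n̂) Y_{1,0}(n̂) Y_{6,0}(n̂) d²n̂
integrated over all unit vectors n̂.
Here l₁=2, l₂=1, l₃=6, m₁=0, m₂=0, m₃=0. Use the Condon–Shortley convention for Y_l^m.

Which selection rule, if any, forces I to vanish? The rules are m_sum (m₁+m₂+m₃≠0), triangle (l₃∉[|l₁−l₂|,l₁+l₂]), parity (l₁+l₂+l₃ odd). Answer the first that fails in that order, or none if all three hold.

triangle

azimuthal sum: 0 + 0 + 0 = 0  ✓
1 ≤ 6 ≤ 3 (triangle on l)  ✗
L = 2 + 1 + 6 = 9 (odd)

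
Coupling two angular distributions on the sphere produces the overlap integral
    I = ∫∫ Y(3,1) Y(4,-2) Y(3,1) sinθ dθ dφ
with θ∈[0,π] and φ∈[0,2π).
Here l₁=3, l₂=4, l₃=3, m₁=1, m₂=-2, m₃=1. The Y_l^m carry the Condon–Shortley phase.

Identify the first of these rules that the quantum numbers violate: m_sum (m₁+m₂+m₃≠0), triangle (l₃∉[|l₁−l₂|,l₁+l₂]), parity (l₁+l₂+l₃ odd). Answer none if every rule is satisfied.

m₁+m₂+m₃ = 1 − 2 + 1 = 0  ✓
triangle: |3−4|=1 ≤ l₃=3 ≤ 3+4=7  ✓
parity: l₁+l₂+l₃ = 10 is even  ✓

none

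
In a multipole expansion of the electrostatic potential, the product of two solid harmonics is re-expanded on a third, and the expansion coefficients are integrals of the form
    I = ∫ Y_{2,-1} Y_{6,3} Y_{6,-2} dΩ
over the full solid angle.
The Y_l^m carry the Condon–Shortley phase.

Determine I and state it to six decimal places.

-0.140463

Rules hold: Σm=0, L=14 even, 4≤6≤8.
N = 5·13·13 = 845
Δ = 2!·2!·10!/15! = 1/90090
Racah Σ t=0..2: t=0:+1/69120 t=1:−1/14400 t=2:+1/69120 = -7/172800
⇒ 3j(2 6 6; 0 0 0)² = 14/715, sgn -1
Racah Σ t=1..2: t=1:−1/161280 t=2:+1/60480 = 1/96768
⇒ 3j(2 6 6; -1 3 -2)² = 15/1001, sgn +1
4πI² = N·(3j₀)²·(3jₘ)² = 30/121
I = -1·√(0.247934/4π) = -0.14046335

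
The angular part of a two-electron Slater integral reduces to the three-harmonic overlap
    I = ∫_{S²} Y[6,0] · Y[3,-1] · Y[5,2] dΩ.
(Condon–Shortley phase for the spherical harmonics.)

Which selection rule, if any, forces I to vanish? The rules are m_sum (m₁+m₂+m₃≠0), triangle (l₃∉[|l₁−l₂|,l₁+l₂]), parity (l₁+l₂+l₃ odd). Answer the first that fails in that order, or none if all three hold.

Σmᵢ = 1  ✗
l₃∈[|l₁−l₂|,l₁+l₂]=[3,9], have l₃=5
Σlᵢ = 14 ⇒ even

m_sum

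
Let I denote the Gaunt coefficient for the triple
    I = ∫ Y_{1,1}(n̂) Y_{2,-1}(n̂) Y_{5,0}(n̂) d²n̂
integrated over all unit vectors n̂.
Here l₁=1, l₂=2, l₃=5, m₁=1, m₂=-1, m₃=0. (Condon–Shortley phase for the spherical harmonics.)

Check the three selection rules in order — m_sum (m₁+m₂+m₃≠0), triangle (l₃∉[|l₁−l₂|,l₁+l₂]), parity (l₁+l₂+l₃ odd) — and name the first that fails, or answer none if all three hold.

m₁+m₂+m₃ = 1 − 1 + 0 = 0  ✓
triangle: |1−2|=1 ≤ l₃=5 ≤ 1+2=3  ✗
parity: l₁+l₂+l₃ = 8 is even

triangle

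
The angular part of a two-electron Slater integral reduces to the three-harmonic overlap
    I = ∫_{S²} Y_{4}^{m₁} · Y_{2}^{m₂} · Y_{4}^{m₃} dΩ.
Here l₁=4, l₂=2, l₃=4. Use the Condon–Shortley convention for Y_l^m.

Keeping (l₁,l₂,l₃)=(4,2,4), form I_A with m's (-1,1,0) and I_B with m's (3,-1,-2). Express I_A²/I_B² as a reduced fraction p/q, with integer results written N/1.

2/35

Same 4,2,4: normalisation and zero-m 3j drop out of the ratio.
A: Δ: 2! 6! 2! / 11! → 1/13860; sum: t=1:−1/96 t=2:+1/72 = 1/288; 3j²(4 2 4; -1 1 0) = Δ·Π!·Σ² = 1/462  (sign +1)
B: Δ: 2! 6! 2! / 11! → 1/13860; sum: t=0:+1/240 t=1:−1/1440 = 1/288; 3j²(4 2 4; 3 -1 -2) = Δ·Π!·Σ² = 5/132  (sign +1)
I_A²/I_B² = (1/462)/(5/132) = 2/35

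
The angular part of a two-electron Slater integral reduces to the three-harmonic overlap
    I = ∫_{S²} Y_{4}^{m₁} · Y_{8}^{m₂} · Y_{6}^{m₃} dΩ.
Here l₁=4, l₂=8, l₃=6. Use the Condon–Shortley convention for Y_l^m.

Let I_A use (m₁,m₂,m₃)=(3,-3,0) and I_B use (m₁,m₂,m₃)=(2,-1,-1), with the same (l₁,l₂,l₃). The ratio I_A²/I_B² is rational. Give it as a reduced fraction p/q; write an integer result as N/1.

6237/2645

Shared (l₁,l₂,l₃)=(4,8,6): N and (l;000)² cancel in I_A²/I_B².
A: Δ = 6!·2!·10!/19! = 1/23279256; Racah Σ t=0..1: t=0:+1/10368000 t=1:−1/4147200 = -1/6912000; ⇒ 3j(4 8 6; 3 -3 0)² = 189/16796, sgn -1
B: Δ = 6!·2!·10!/19! = 1/23279256; Racah Σ t=0..2: t=0:+1/43545600 t=1:−1/2073600 t=2:+1/1382400 = 23/87091200; ⇒ 3j(4 8 6; 2 -1 -1)² = 2645/554268, sgn -1
I_A²/I_B² = (189/16796)/(2645/554268) = 6237/2645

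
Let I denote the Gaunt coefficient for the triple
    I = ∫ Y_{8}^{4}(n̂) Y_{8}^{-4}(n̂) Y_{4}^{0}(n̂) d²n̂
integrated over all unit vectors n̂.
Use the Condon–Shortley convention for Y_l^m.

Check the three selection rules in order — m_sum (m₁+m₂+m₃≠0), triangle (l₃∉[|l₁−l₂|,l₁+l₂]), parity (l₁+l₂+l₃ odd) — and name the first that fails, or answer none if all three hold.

Σmᵢ = 0  ✓
l₃∈[|l₁−l₂|,l₁+l₂]=[0,16], have l₃=4  ✓
Σlᵢ = 20 ⇒ even  ✓

none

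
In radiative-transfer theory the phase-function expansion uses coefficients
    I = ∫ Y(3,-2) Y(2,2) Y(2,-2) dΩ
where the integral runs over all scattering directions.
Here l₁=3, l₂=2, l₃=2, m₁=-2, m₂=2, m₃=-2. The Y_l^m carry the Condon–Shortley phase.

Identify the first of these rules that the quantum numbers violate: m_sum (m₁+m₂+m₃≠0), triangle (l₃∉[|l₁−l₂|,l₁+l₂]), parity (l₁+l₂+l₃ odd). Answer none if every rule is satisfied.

m_sum

azimuthal sum: -2 + 2 − 2 = -2  ✗
1 ≤ 2 ≤ 5 (triangle on l)
L = 3 + 2 + 2 = 7 (odd)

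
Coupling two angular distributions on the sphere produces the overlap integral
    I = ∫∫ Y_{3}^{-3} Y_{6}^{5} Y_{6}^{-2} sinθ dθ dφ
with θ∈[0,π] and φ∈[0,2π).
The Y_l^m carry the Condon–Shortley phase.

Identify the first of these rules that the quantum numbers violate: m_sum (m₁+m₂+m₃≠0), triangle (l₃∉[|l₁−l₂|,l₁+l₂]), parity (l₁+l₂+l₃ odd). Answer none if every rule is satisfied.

parity

m₁+m₂+m₃ = -3 + 5 − 2 = 0  ✓
triangle: |3−6|=3 ≤ l₃=6 ≤ 3+6=9  ✓
parity: l₁+l₂+l₃ = 15 is odd  ✗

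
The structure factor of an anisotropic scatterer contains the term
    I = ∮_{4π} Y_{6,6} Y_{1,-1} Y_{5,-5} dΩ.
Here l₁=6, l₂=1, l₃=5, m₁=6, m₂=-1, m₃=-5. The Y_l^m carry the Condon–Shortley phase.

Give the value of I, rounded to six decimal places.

0.331940

Rules hold: Σm=0, L=12 even, 5≤5≤7.
N = 13·3·11 = 429
Δ = 2!·10!·0!/13! = 1/858
Racah Σ t=1..1: t=1:−1/14400 = -1/14400
⇒ 3j(6 1 5; 0 0 0)² = 6/143, sgn +1
Racah Σ t=0..0: t=0:+1/7257600 = 1/7257600
⇒ 3j(6 1 5; 6 -1 -5)² = 1/13, sgn +1
4πI² = N·(3j₀)²·(3jₘ)² = 18/13
I = +1·√(1.38462/4π) = 0.33194004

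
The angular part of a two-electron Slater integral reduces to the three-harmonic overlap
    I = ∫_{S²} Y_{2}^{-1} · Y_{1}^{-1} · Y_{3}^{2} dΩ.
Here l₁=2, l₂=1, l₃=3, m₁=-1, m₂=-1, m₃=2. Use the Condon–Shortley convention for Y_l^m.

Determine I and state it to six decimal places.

Checks pass: Σm=0; 6 even; l₃=3∈[1,3].
(2·2+1)(2·1+1)(2·3+1) = 105
Δ: 0! 4! 2! / 7! → 1/105
sum: t=0:+1/4 = 1/4
3j²(2 1 3; 0 0 0) = Δ·Π!·Σ² = 3/35  (sign -1)
sum: t=0:+1/12 = 1/12
3j²(2 1 3; -1 -1 2) = Δ·Π!·Σ² = 2/21  (sign -1)
combine: 4πI² = 105·3/35·2/21 = 6/7
take √, sign +1: I = 0.26116903

0.261169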